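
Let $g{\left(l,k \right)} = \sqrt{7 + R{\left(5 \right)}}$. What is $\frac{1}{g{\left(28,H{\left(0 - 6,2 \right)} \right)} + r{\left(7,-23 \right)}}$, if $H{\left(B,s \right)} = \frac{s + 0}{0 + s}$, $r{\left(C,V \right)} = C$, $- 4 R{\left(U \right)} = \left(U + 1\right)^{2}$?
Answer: $\frac{7}{51} - \frac{i \sqrt{2}}{51} \approx 0.13725 - 0.02773 i$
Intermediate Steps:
$R{\left(U \right)} = - \frac{\left(1 + U\right)^{2}}{4}$ ($R{\left(U \right)} = - \frac{\left(U + 1\right)^{2}}{4} = - \frac{\left(1 + U\right)^{2}}{4}$)
$H{\left(B,s \right)} = 1$ ($H{\left(B,s \right)} = \frac{s}{s} = 1$)
$g{\left(l,k \right)} = i \sqrt{2}$ ($g{\left(l,k \right)} = \sqrt{7 - \frac{\left(1 + 5\right)^{2}}{4}} = \sqrt{7 - \frac{6^{2}}{4}} = \sqrt{7 - 9} = \sqrt{-2} = i \sqrt{2}$)
$\frac{1}{g{\left(28,H{\left(0 - 6,2 \right)} \right)} + r{\left(7,-23 \right)}} = \frac{1}{i \sqrt{2} + 7} = \frac{1}{7 + i \sqrt{2}}$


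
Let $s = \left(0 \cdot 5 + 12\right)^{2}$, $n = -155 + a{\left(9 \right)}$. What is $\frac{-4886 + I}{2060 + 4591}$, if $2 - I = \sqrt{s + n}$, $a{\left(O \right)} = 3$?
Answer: $- \frac{1628}{2217} - \frac{2 i \sqrt{2}}{6651} \approx -0.73433 - 0.00042526 i$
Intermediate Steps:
$n = -152$ ($n = -155 + 3 = -152$)
$s = 144$ ($s = \left(0 + 12\right)^{2} = 12^{2} = 144$)
$I = 2 - 2 i \sqrt{2}$ ($I = 2 - \sqrt{144 - 152} = 2 - \sqrt{-8} = 2 - 2 i \sqrt{2} \approx 2.0 - 2.8284 i$)
$\frac{-4886 + I}{2060 + 4591} = \frac{-4886 + \left(2 - 2 i \sqrt{2}\right)}{2060 + 4591} = \frac{-4884 - 2 i \sqrt{2}}{6651} = \left(-4884 - 2 i \sqrt{2}\right) \frac{1}{6651} = - \frac{1628}{2217} - \frac{2 i \sqrt{2}}{6651}$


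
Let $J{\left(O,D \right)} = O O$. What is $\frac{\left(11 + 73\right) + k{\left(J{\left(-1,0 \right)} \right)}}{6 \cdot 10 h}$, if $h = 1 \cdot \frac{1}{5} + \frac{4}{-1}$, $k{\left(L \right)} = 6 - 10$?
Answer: $- \frac{20}{57} \approx -0.35088$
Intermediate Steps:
$J{\left(O,D \right)} = O^{2}$
$k{\left(L \right)} = -4$ ($k{\left(L \right)} = 6 - 10 = -4$)
$h = - \frac{19}{5}$ ($h = 1 \cdot \frac{1}{5} + 4 \left(-1\right) = \frac{1}{5} - 4 = - \frac{19}{5} \approx -3.8$)
$\frac{\left(11 + 73\right) + k{\left(J{\left(-1,0 \right)} \right)}}{6 \cdot 10 h} = \frac{\left(11 + 73\right) - 4}{6 \cdot 10 \left(- \frac{19}{5}\right)} = \frac{84 - 4}{60 \left(- \frac{19}{5}\right)} = \frac{80}{-228} = 80 \left(- \frac{1}{228}\right) = - \frac{20}{57}$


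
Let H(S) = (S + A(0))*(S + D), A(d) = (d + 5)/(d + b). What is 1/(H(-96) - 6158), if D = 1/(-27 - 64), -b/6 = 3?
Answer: 1638/5054417 ≈ 0.00032407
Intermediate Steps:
b = -18 (b = -6*3 = -18)
D = -1/91 (D = 1/(-91) = -1/91 ≈ -0.010989)
A(d) = (5 + d)/(-18 + d) (A(d) = (d + 5)/(d - 18) = (5 + d)/(-18 + d))
H(S) = (-5/18 + S)*(-1/91 + S) (H(S) = (S + (5 + 0)/(-18 + 0))*(S - 1/91) = (S + 5/(-18))*(-1/91 + S) = (S - 1/18*5)*(-1/91 + S) = (S - 5/18)*(-1/91 + S) = (-5/18 + S)*(-1/91 + S))
1/(H(-96) - 6158) = 1/((5/1638 + (-96)**2 - 473/1638*(-96)) - 6158) = 1/((5/1638 + 9216 + 7568/273) - 6158) = 1/(15141221/1638 - 6158) = 1/(5054417/1638) = 1638/5054417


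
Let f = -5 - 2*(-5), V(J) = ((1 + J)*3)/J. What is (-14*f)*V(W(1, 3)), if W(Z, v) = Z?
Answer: -420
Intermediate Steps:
V(J) = (3 + 3*J)/J
f = 5 (f = -5 + 10 = 5)
(-14*f)*V(W(1, 3)) = (-14*5)*(3 + 3/1) = -70*(3 + 3*1) = -70*(3 + 3) = -70*6 = -420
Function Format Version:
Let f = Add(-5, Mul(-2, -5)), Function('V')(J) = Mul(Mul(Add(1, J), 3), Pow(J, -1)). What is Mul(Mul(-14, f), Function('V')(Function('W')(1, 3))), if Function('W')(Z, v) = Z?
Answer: -420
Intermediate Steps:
Function('V')(J) = Mul(Pow(J, -1), Add(3, Mul(3, J))) (Function('V')(J) = Mul(Add(3, Mul(3, J)), Pow(J, -1)) = Mul(Pow(J, -1), Add(3, Mul(3, J))))
f = 5 (f = Add(-5, 10) = 5)
Mul(Mul(-14, f), Function('V')(Function('W')(1, 3))) = Mul(Mul(-14, 5), Add(3, Mul(3, Pow(1, -1)))) = Mul(-70, Add(3, Mul(3, 1))) = Mul(-70, Add(3, 3)) = Mul(-70, 6) = -420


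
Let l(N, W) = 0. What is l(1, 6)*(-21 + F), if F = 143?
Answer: 0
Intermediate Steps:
l(1, 6)*(-21 + F) = 0*(-21 + 143) = 0*122 = 0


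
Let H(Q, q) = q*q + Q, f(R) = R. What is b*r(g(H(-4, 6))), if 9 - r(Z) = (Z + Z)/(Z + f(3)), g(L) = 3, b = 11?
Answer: 88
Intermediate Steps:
H(Q, q) = Q + q**2 (H(Q, q) = q**2 + Q = Q + q**2)
r(Z) = 9 - 2*Z/(3 + Z) (r(Z) = 9 - (Z + Z)/(Z + 3) = 9 - 2*Z/(3 + Z))
b*r(g(H(-4, 6))) = 11*((27 + 7*3)/(3 + 3)) = 11*((27 + 21)/6) = 11*((1/6)*48) = 11*8 = 88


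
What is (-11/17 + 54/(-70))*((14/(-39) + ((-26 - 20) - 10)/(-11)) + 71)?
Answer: -27420716/255255 ≈ -107.42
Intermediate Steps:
(-11/17 + 54/(-70))*((14/(-39) + ((-26 - 20) - 10)/(-11)) + 71) = (-11*1/17 + 54*(-1/70))*((14*(-1/39) + (-46 - 10)*(-1/11)) + 71) = (-11/17 - 27/35)*((-14/39 - 56*(-1/11)) + 71) = -844*((-14/39 + 56/11) + 71)/595 = -844*(2030/429 + 71)/595 = -844/595*32489/429 = -27420716/255255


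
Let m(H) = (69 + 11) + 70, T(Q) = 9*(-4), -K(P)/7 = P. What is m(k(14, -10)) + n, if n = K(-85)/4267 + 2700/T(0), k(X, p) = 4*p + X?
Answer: 18860/251 ≈ 75.139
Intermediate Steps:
K(P) = -7*P
T(Q) = -36
k(X, p) = X + 4*p
m(H) = 150 (m(H) = 80 + 70 = 150)
n = -18790/251 (n = -7*(-85)/4267 + 2700/(-36) = 595*(1/4267) + 2700*(-1/36) = 35/251 - 75 = -18790/251 ≈ -74.861)
m(k(14, -10)) + n = 150 - 18790/251 = 18860/251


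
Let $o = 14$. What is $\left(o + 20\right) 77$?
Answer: $2618$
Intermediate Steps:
$\left(o + 20\right) 77 = \left(14 + 20\right) 77 = 34 \cdot 77 = 2618$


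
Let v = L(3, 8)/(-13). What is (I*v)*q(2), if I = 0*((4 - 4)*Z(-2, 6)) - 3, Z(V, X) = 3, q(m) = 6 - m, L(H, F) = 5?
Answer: 60/13 ≈ 4.6154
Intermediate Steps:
I = -3 (I = 0*((4 - 4)*3) - 3 = 0*(0*3) - 3 = 0*0 - 3 = 0 - 3 = -3)
v = -5/13 (v = 5/(-13) = 5*(-1/13) = -5/13 ≈ -0.38462)
(I*v)*q(2) = (-3*(-5/13))*(6 - 1*2) = 15*(6 - 2)/13 = (15/13)*4 = 60/13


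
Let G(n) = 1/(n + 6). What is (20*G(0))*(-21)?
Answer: -70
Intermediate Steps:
G(n) = 1/(6 + n)
(20*G(0))*(-21) = (20/(6 + 0))*(-21) = (20/6)*(-21) = (20*(⅙))*(-21) = (10/3)*(-21) = -70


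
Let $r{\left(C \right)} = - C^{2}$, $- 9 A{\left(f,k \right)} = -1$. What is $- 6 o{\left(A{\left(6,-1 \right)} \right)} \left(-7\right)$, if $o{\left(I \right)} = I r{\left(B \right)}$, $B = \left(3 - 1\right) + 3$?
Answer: $- \frac{350}{3} \approx -116.67$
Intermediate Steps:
$A{\left(f,k \right)} = \frac{1}{9}$ ($A{\left(f,k \right)} = \left(- \frac{1}{9}\right) \left(-1\right) = \frac{1}{9}$)
$B = 5$ ($B = 2 + 3 = 5$)
$o{\left(I \right)} = - 25 I$ ($o{\left(I \right)} = I \left(- 5^{2}\right) = I \left(\left(-1\right) 25\right) = I \left(-25\right) = - 25 I$)
$- 6 o{\left(A{\left(6,-1 \right)} \right)} \left(-7\right) = - 6 \left(\left(-25\right) \frac{1}{9}\right) \left(-7\right) = \left(-6\right) \left(- \frac{25}{9}\right) \left(-7\right) = \frac{50}{3} \left(-7\right) = - \frac{350}{3}$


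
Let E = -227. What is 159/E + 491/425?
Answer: 43882/96475 ≈ 0.45485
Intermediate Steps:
159/E + 491/425 = 159/(-227) + 491/425 = 159*(-1/227) + 491*(1/425) = -159/227 + 491/425 = 43882/96475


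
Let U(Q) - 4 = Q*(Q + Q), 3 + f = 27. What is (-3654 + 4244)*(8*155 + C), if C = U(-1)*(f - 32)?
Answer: 703280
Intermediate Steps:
f = 24 (f = -3 + 27 = 24)
U(Q) = 4 + 2*Q**2 (U(Q) = 4 + Q*(Q + Q) = 4 + Q*(2*Q) = 4 + 2*Q**2)
C = -48 (C = (4 + 2*(-1)**2)*(24 - 32) = (4 + 2*1)*(-8) = (4 + 2)*(-8) = 6*(-8) = -48)
(-3654 + 4244)*(8*155 + C) = (-3654 + 4244)*(8*155 - 48) = 590*(1240 - 48) = 590*1192 = 703280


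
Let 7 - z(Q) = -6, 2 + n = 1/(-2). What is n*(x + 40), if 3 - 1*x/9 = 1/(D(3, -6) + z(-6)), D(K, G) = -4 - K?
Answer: -655/4 ≈ -163.75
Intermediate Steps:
n = -5/2 (n = -2 + 1/(-2) = -2 - ½ = -5/2 ≈ -2.5000)
z(Q) = 13 (z(Q) = 7 - 1*(-6) = 7 + 6 = 13)
x = 51/2 (x = 27 - 9/((-4 - 1*3) + 13) = 27 - 9/((-4 - 3) + 13) = 27 - 9/(-7 + 13) = 27 - 9/6 = 27 - 9*⅙ = 27 - 3/2 = 51/2 ≈ 25.500)
n*(x + 40) = -5*(51/2 + 40)/2 = -5/2*131/2 = -655/4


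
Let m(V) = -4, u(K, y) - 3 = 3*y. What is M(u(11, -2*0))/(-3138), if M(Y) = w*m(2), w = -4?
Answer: -8/1569 ≈ -0.0050988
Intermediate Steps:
u(K, y) = 3 + 3*y
M(Y) = 16 (M(Y) = -4*(-4) = 16)
M(u(11, -2*0))/(-3138) = 16/(-3138) = 16*(-1/3138) = -8/1569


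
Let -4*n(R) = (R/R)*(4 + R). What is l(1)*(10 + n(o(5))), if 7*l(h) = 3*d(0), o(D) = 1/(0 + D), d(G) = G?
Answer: 0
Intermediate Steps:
o(D) = 1/D
l(h) = 0 (l(h) = (3*0)/7 = (1/7)*0 = 0)
n(R) = -1 - R/4 (n(R) = -R/R*(4 + R)/4 = -(4 + R)/4 = -1 - R/4)
l(1)*(10 + n(o(5))) = 0*(10 + (-1 - 1/4/5)) = 0*(10 + (-1 - 1/4*1/5)) = 0*(10 + (-1 - 1/20)) = 0*(10 - 21/20) = 0*(179/20) = 0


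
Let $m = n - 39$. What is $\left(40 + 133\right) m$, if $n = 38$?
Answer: $-173$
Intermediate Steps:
$m = -1$ ($m = 38 - 39 = -1$)
$\left(40 + 133\right) m = \left(40 + 133\right) \left(-1\right) = 173 \left(-1\right) = -173$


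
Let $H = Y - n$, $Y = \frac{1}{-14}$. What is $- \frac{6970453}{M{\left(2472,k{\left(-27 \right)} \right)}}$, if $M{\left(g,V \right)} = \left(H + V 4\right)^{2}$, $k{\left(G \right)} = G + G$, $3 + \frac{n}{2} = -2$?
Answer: $- \frac{1366208788}{8323225} \approx -164.14$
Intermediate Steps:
$Y = - \frac{1}{14} \approx -0.071429$
$n = -10$ ($n = -6 + 2 \left(-2\right) = -6 - 4 = -10$)
$H = \frac{139}{14}$ ($H = - \frac{1}{14} - -10 = - \frac{1}{14} + 10 = \frac{139}{14} \approx 9.9286$)
$k{\left(G \right)} = 2 G$
$M{\left(g,V \right)} = \left(\frac{139}{14} + 4 V\right)^{2}$ ($M{\left(g,V \right)} = \left(\frac{139}{14} + V 4\right)^{2} = \left(\frac{139}{14} + 4 V\right)^{2}$)
$- \frac{6970453}{M{\left(2472,k{\left(-27 \right)} \right)}} = - \frac{6970453}{\frac{1}{196} \left(139 + 56 \cdot 2 \left(-27\right)\right)^{2}} = - \frac{6970453}{\frac{1}{196} \left(139 + 56 \left(-54\right)\right)^{2}} = - \frac{6970453}{\frac{1}{196} \left(139 - 3024\right)^{2}} = - \frac{6970453}{\frac{1}{196} \left(-2885\right)^{2}} = - \frac{6970453}{\frac{1}{196} \cdot 8323225} = - \frac{6970453}{\frac{8323225}{196}} = \left(-6970453\right) \frac{196}{8323225} = - \frac{1366208788}{8323225}$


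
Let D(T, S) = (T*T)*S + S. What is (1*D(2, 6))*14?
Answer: 420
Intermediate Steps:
D(T, S) = S + S*T² (D(T, S) = T²*S + S = S*T² + S = S + S*T²)
(1*D(2, 6))*14 = (1*(6*(1 + 2²)))*14 = (1*(6*(1 + 4)))*14 = (1*(6*5))*14 = (1*30)*14 = 30*14 = 420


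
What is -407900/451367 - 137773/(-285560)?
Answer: -54293738309/128892360520 ≈ -0.42123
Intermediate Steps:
-407900/451367 - 137773/(-285560) = -407900*1/451367 - 137773*(-1/285560) = -407900/451367 + 137773/285560 = -54293738309/128892360520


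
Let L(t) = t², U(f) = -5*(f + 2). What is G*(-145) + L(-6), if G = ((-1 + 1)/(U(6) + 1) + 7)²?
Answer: -7069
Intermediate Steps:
U(f) = -10 - 5*f (U(f) = -5*(2 + f) = -10 - 5*f)
G = 49 (G = ((-1 + 1)/((-10 - 5*6) + 1) + 7)² = (0/((-10 - 30) + 1) + 7)² = (0/(-40 + 1) + 7)² = (0/(-39) + 7)² = (0*(-1/39) + 7)² = (0 + 7)² = 7² = 49)
G*(-145) + L(-6) = 49*(-145) + (-6)² = -7105 + 36 = -7069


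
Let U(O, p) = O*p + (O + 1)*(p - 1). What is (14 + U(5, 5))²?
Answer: 3969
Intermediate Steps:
U(O, p) = O*p + (1 + O)*(-1 + p)
(14 + U(5, 5))² = (14 + (-1 + 5 - 1*5 + 2*5*5))² = (14 + (-1 + 5 - 5 + 50))² = (14 + 49)² = 63² = 3969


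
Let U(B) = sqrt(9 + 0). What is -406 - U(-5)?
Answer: -409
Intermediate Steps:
U(B) = 3 (U(B) = sqrt(9) = 3)
-406 - U(-5) = -406 - 1*3 = -406 - 3 = -409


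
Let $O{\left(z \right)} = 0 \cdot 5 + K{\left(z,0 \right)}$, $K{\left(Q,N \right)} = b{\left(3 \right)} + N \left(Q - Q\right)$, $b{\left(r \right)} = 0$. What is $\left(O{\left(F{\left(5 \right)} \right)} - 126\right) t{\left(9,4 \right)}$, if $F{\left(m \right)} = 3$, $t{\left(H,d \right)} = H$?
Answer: $-1134$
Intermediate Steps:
$K{\left(Q,N \right)} = 0$ ($K{\left(Q,N \right)} = 0 + N \left(Q - Q\right) = 0 + N 0 = 0 + 0 = 0$)
$O{\left(z \right)} = 0$ ($O{\left(z \right)} = 0 \cdot 5 + 0 = 0 + 0 = 0$)
$\left(O{\left(F{\left(5 \right)} \right)} - 126\right) t{\left(9,4 \right)} = \left(0 - 126\right) 9 = \left(-126\right) 9 = -1134$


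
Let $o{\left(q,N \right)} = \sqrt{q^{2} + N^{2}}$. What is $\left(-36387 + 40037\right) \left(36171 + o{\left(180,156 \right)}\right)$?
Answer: $132024150 + 43800 \sqrt{394} \approx 1.3289 \cdot 10^{8}$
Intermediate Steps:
$o{\left(q,N \right)} = \sqrt{N^{2} + q^{2}}$
$\left(-36387 + 40037\right) \left(36171 + o{\left(180,156 \right)}\right) = \left(-36387 + 40037\right) \left(36171 + \sqrt{156^{2} + 180^{2}}\right) = 3650 \left(36171 + \sqrt{24336 + 32400}\right) = 3650 \left(36171 + \sqrt{56736}\right) = 3650 \left(36171 + 12 \sqrt{394}\right) = 132024150 + 43800 \sqrt{394}$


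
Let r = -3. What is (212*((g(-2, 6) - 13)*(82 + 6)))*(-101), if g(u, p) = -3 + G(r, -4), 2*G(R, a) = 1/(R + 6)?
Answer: 89502160/3 ≈ 2.9834e+7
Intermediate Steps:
G(R, a) = 1/(2*(6 + R)) (G(R, a) = 1/(2*(R + 6)) = 1/(2*(6 + R)))
g(u, p) = -17/6 (g(u, p) = -3 + 1/(2*(6 - 3)) = -3 + (½)/3 = -3 + (½)*(⅓) = -3 + ⅙ = -17/6)
(212*((g(-2, 6) - 13)*(82 + 6)))*(-101) = (212*((-17/6 - 13)*(82 + 6)))*(-101) = (212*(-95/6*88))*(-101) = (212*(-4180/3))*(-101) = -886160/3*(-101) = 89502160/3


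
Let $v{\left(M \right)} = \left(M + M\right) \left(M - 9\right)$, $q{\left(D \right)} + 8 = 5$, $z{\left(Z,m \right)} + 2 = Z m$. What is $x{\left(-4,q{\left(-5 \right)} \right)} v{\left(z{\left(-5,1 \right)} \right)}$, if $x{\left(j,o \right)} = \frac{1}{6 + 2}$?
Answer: $28$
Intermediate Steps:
$z{\left(Z,m \right)} = -2 + Z m$
$q{\left(D \right)} = -3$ ($q{\left(D \right)} = -8 + 5 = -3$)
$x{\left(j,o \right)} = \frac{1}{8}$
$v{\left(M \right)} = 2 M \left(-9 + M\right)$
$x{\left(-4,q{\left(-5 \right)} \right)} v{\left(z{\left(-5,1 \right)} \right)} = \frac{2 \left(-2 - 5\right) \left(-9 - 7\right)}{8} = \frac{2 \left(-7\right) \left(-9 - 7\right)}{8} = \frac{2 \left(-7\right) \left(-16\right)}{8} = \frac{1}{8} \cdot 224 = 28$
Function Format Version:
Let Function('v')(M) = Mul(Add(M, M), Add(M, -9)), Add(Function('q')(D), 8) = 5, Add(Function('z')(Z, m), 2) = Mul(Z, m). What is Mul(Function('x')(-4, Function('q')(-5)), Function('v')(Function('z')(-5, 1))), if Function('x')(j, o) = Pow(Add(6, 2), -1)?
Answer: 28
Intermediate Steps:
Function('z')(Z, m) = Add(-2, Mul(Z, m))
Function('q')(D) = -3 (Function('q')(D) = Add(-8, 5) = -3)
Function('x')(j, o) = Rational(1, 8) (Function('x')(j, o) = Pow(8, -1) = Rational(1, 8))
Function('v')(M) = Mul(2, M, Add(-9, M)) (Function('v')(M) = Mul(Mul(2, M), Add(-9, M)) = Mul(2, M, Add(-9, M)))
Mul(Function('x')(-4, Function('q')(-5)), Function('v')(Function('z')(-5, 1))) = Mul(Rational(1, 8), Mul(2, Add(-2, Mul(-5, 1)), Add(-9, Add(-2, Mul(-5, 1))))) = Mul(Rational(1, 8), Mul(2, Add(-2, -5), Add(-9, Add(-2, -5)))) = Mul(Rational(1, 8), Mul(2, -7, Add(-9, -7))) = Mul(Rational(1, 8), Mul(2, -7, -16)) = Mul(Rational(1, 8), 224) = 28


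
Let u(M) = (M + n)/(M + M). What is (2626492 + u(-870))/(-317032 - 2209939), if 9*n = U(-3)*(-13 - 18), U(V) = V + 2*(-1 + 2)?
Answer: -41130872519/39572365860 ≈ -1.0394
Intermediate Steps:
U(V) = 2 + V (U(V) = V + 2*1 = V + 2 = 2 + V)
n = 31/9 (n = ((2 - 3)*(-13 - 18))/9 = (-1*(-31))/9 = (⅑)*31 = 31/9 ≈ 3.4444)
u(M) = (31/9 + M)/(2*M) (u(M) = (M + 31/9)/(M + M) = (31/9 + M)/((2*M)) = (31/9 + M)*(1/(2*M)) = (31/9 + M)/(2*M))
(2626492 + u(-870))/(-317032 - 2209939) = (2626492 + (1/18)*(31 + 9*(-870))/(-870))/(-317032 - 2209939) = (2626492 + (1/18)*(-1/870)*(31 - 7830))/(-2526971) = (2626492 + (1/18)*(-1/870)*(-7799))*(-1/2526971) = (2626492 + 7799/15660)*(-1/2526971) = (41130872519/15660)*(-1/2526971) = -41130872519/39572365860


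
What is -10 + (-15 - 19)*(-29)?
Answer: 976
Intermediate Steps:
-10 + (-15 - 19)*(-29) = -10 - 34*(-29) = -10 + 986 = 976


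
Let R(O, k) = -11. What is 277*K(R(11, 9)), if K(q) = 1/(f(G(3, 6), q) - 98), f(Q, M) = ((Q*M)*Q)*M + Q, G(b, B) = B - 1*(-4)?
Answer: 277/12012 ≈ 0.023060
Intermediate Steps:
G(b, B) = 4 + B (G(b, B) = B + 4 = 4 + B)
f(Q, M) = Q + M²*Q² (f(Q, M) = ((M*Q)*Q)*M + Q = (M*Q²)*M + Q = M²*Q² + Q = Q + M²*Q²)
K(q) = 1/(-88 + 100*q²) (K(q) = 1/((4 + 6)*(1 + (4 + 6)*q²) - 98) = 1/(10*(1 + 10*q²) - 98) = 1/((10 + 100*q²) - 98) = 1/(-88 + 100*q²))
277*K(R(11, 9)) = 277*(1/(4*(-22 + 25*(-11)²))) = 277*(1/(4*(-22 + 25*121))) = 277*(1/(4*(-22 + 3025))) = 277*((¼)/3003) = 277*((¼)*(1/3003)) = 277*(1/12012) = 277/12012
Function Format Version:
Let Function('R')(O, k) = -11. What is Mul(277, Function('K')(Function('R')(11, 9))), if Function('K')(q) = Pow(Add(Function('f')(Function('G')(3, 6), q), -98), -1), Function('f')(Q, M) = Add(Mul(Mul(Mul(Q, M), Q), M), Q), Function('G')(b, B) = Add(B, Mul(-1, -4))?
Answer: Rational(277, 12012) ≈ 0.023060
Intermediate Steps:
Function('G')(b, B) = Add(4, B) (Function('G')(b, B) = Add(B, 4) = Add(4, B))
Function('f')(Q, M) = Add(Q, Mul(Pow(M, 2), Pow(Q, 2))) (Function('f')(Q, M) = Add(Mul(Mul(Mul(M, Q), Q), M), Q) = Add(Mul(Mul(M, Pow(Q, 2)), M), Q) = Add(Mul(Pow(M, 2), Pow(Q, 2)), Q) = Add(Q, Mul(Pow(M, 2), Pow(Q, 2))))
Function('K')(q) = Pow(Add(-88, Mul(100, Pow(q, 2))), -1) (Function('K')(q) = Pow(Add(Mul(Add(4, 6), Add(1, Mul(Add(4, 6), Pow(q, 2)))), -98), -1) = Pow(Add(Mul(10, Add(1, Mul(10, Pow(q, 2)))), -98), -1) = Pow(Add(Add(10, Mul(100, Pow(q, 2))), -98), -1) = Pow(Add(-88, Mul(100, Pow(q, 2))), -1))
Mul(277, Function('K')(Function('R')(11, 9))) = Mul(277, Mul(Rational(1, 4), Pow(Add(-22, Mul(25, Pow(-11, 2))), -1))) = Mul(277, Mul(Rational(1, 4), Pow(Add(-22, Mul(25, 121)), -1))) = Mul(277, Mul(Rational(1, 4), Pow(Add(-22, 3025), -1))) = Mul(277, Mul(Rational(1, 4), Pow(3003, -1))) = Mul(277, Mul(Rational(1, 4), Rational(1, 3003))) = Mul(277, Rational(1, 12012)) = Rational(277, 12012)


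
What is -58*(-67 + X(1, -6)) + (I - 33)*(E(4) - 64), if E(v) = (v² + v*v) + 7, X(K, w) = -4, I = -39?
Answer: 5918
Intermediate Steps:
E(v) = 7 + 2*v² (E(v) = (v² + v²) + 7 = 2*v² + 7 = 7 + 2*v²)
-58*(-67 + X(1, -6)) + (I - 33)*(E(4) - 64) = -58*(-67 - 4) + (-39 - 33)*((7 + 2*4²) - 64) = -58*(-71) - 72*((7 + 2*16) - 64) = 4118 - 72*((7 + 32) - 64) = 4118 - 72*(39 - 64) = 4118 - 72*(-25) = 4118 + 1800 = 5918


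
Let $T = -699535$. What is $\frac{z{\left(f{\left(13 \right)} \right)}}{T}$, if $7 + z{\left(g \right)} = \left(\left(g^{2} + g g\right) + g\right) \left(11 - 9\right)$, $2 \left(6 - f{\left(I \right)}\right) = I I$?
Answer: $- \frac{4897}{139907} \approx -0.035002$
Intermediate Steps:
$f{\left(I \right)} = 6 - \frac{I^{2}}{2}$ ($f{\left(I \right)} = 6 - \frac{I I}{2} = 6 - \frac{I^{2}}{2}$)
$z{\left(g \right)} = -7 + 2 g + 4 g^{2}$ ($z{\left(g \right)} = -7 + \left(\left(g^{2} + g g\right) + g\right) \left(11 - 9\right) = -7 + \left(\left(g^{2} + g^{2}\right) + g\right) 2 = -7 + \left(2 g^{2} + g\right) 2 = -7 + \left(g + 2 g^{2}\right) 2 = -7 + \left(2 g + 4 g^{2}\right) = -7 + 2 g + 4 g^{2}$)
$\frac{z{\left(f{\left(13 \right)} \right)}}{T} = \frac{-7 + 2 \left(6 - \frac{13^{2}}{2}\right) + 4 \left(6 - \frac{13^{2}}{2}\right)^{2}}{-699535} = \left(-7 + 2 \left(6 - \frac{169}{2}\right) + 4 \left(6 - \frac{169}{2}\right)^{2}\right) \left(- \frac{1}{699535}\right) = \left(-7 + 2 \left(- \frac{157}{2}\right) + 4 \left(- \frac{157}{2}\right)^{2}\right) \left(- \frac{1}{699535}\right) = \left(-7 - 157 + 4 \cdot \frac{24649}{4}\right) \left(- \frac{1}{699535}\right) = \left(-7 - 157 + 24649\right) \left(- \frac{1}{699535}\right) = 24485 \left(- \frac{1}{699535}\right) = - \frac{4897}{139907}$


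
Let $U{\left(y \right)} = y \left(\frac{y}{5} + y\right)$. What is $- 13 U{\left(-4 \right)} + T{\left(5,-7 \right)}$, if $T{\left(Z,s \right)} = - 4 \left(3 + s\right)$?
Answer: $- \frac{1168}{5} \approx -233.6$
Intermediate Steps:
$T{\left(Z,s \right)} = -12 - 4 s$
$U{\left(y \right)} = \frac{6 y^{2}}{5}$ ($U{\left(y \right)} = y \left(y \frac{1}{5} + y\right) = y \left(\frac{y}{5} + y\right) = y \frac{6 y}{5} = \frac{6 y^{2}}{5}$)
$- 13 U{\left(-4 \right)} + T{\left(5,-7 \right)} = - 13 \frac{6 \left(-4\right)^{2}}{5} - -16 = - 13 \cdot \frac{6}{5} \cdot 16 + \left(-12 + 28\right) = \left(-13\right) \frac{96}{5} + 16 = - \frac{1248}{5} + 16 = - \frac{1168}{5}$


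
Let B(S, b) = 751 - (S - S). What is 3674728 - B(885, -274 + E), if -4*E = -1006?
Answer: 3673977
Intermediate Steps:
E = 503/2 (E = -¼*(-1006) = 503/2 ≈ 251.50)
B(S, b) = 751 (B(S, b) = 751 - 1*0 = 751 + 0 = 751)
3674728 - B(885, -274 + E) = 3674728 - 1*751 = 3674728 - 751 = 3673977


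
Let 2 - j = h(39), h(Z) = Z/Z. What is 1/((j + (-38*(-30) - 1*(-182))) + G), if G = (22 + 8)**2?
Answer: 1/2223 ≈ 0.00044984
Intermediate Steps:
h(Z) = 1
j = 1 (j = 2 - 1*1 = 2 - 1 = 1)
G = 900 (G = 30**2 = 900)
1/((j + (-38*(-30) - 1*(-182))) + G) = 1/((1 + (-38*(-30) - 1*(-182))) + 900) = 1/((1 + (1140 + 182)) + 900) = 1/((1 + 1322) + 900) = 1/(1323 + 900) = 1/2223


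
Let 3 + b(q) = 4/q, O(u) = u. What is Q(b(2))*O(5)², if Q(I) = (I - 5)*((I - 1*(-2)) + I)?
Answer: 0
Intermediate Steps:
b(q) = -3 + 4/q
Q(I) = (-5 + I)*(2 + 2*I) (Q(I) = (-5 + I)*((I + 2) + I) = (-5 + I)*((2 + I) + I) = (-5 + I)*(2 + 2*I))
Q(b(2))*O(5)² = (-10 - 8*(-3 + 4/2) + 2*(-3 + 4/2)²)*5² = (-10 - 8*(-3 + 4*(½)) + 2*(-3 + 4*(½))²)*25 = (-10 - 8*(-3 + 2) + 2*(-3 + 2)²)*25 = (-10 - 8*(-1) + 2*(-1)²)*25 = (-10 + 8 + 2*1)*25 = (-10 + 8 + 2)*25 = 0*25 = 0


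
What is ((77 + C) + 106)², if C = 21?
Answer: 41616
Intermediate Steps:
((77 + C) + 106)² = ((77 + 21) + 106)² = (98 + 106)² = 204² = 41616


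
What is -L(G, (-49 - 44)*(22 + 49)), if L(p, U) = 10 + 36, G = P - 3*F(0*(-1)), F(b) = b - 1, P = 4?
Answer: -46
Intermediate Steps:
F(b) = -1 + b
G = 7 (G = 4 - 3*(-1 + 0*(-1)) = 4 - 3*(-1 + 0) = 4 - 3*(-1) = 4 + 3 = 7)
L(p, U) = 46
-L(G, (-49 - 44)*(22 + 49)) = -1*46 = -46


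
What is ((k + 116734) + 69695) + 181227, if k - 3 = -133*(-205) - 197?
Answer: 394727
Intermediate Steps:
k = 27071 (k = 3 + (-133*(-205) - 197) = 3 + (27265 - 197) = 3 + 27068 = 27071)
((k + 116734) + 69695) + 181227 = ((27071 + 116734) + 69695) + 181227 = (143805 + 69695) + 181227 = 213500 + 181227 = 394727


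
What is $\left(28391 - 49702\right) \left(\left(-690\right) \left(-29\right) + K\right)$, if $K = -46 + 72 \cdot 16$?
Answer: $-450003076$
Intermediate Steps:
$K = 1106$ ($K = -46 + 1152 = 1106$)
$\left(28391 - 49702\right) \left(\left(-690\right) \left(-29\right) + K\right) = \left(28391 - 49702\right) \left(\left(-690\right) \left(-29\right) + 1106\right) = - 21311 \left(20010 + 1106\right) = \left(-21311\right) 21116 = -450003076$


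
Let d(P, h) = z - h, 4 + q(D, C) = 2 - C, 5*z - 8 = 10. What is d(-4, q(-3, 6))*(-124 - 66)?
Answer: -2204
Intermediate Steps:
z = 18/5 (z = 8/5 + (⅕)*10 = 8/5 + 2 = 18/5 ≈ 3.6000)
q(D, C) = -2 - C (q(D, C) = -4 + (2 - C) = -2 - C)
d(P, h) = 18/5 - h
d(-4, q(-3, 6))*(-124 - 66) = (18/5 - (-2 - 1*6))*(-124 - 66) = (18/5 - (-2 - 6))*(-190) = (18/5 - 1*(-8))*(-190) = (18/5 + 8)*(-190) = (58/5)*(-190) = -2204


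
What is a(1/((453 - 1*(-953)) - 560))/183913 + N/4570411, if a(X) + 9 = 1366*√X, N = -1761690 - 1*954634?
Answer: -499608429511/840557998243 + 683*√94/25931733 ≈ -0.59412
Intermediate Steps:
N = -2716324 (N = -1761690 - 954634 = -2716324)
a(X) = -9 + 1366*√X
a(1/((453 - 1*(-953)) - 560))/183913 + N/4570411 = (-9 + 1366*√(1/((453 - 1*(-953)) - 560)))/183913 - 2716324/4570411 = (-9 + 1366*√(1/((453 + 953) - 560)))*(1/183913) - 2716324*1/4570411 = (-9 + 1366*√(1/(1406 - 560)))*(1/183913) - 2716324/4570411 = (-9 + 1366*√(1/846))*(1/183913) - 2716324/4570411 = (-9 + 1366*(√94/282))*(1/183913) - 2716324/4570411 = (-9 + 683*√94/141)*(1/183913) - 2716324/4570411 = (-9/183913 + 683*√94/25931733) - 2716324/4570411 = -499608429511/840557998243 + 683*√94/25931733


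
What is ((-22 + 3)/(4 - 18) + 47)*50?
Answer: 16925/7 ≈ 2417.9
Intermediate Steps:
((-22 + 3)/(4 - 18) + 47)*50 = (-19/(-14) + 47)*50 = (-19*(-1/14) + 47)*50 = (19/14 + 47)*50 = (677/14)*50 = 16925/7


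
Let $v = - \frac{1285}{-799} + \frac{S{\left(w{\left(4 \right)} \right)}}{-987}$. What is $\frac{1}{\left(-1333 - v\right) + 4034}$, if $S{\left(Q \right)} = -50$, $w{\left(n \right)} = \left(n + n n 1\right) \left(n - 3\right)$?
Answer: $\frac{16779}{45292244} \approx 0.00037046$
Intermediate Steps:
$w{\left(n \right)} = \left(-3 + n\right) \left(n + n^{2}\right)$ ($w{\left(n \right)} = \left(n + n^{2} \cdot 1\right) \left(-3 + n\right) = \left(n + n^{2}\right) \left(-3 + n\right) = \left(-3 + n\right) \left(n + n^{2}\right)$)
$v = \frac{27835}{16779}$ ($v = - \frac{1285}{-799} - \frac{50}{-987} = \left(-1285\right) \left(- \frac{1}{799}\right) - - \frac{50}{987} = \frac{1285}{799} + \frac{50}{987} = \frac{27835}{16779} \approx 1.6589$)
$\frac{1}{\left(-1333 - v\right) + 4034} = \frac{1}{\left(-1333 - \frac{27835}{16779}\right) + 4034} = \frac{1}{- \frac{22394242}{16779} + 4034} = \frac{1}{\frac{45292244}{16779}} = \frac{16779}{45292244}$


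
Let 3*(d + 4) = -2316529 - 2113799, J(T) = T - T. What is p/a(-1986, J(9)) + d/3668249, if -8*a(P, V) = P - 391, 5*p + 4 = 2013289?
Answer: 11812858794684/8719427873 ≈ 1354.8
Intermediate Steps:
p = 402657 (p = -⅘ + (⅕)*2013289 = -⅘ + 2013289/5 = 402657)
J(T) = 0
d = -1476780 (d = -4 + (-2316529 - 2113799)/3 = -4 + (⅓)*(-4430328) = -4 - 1476776 = -1476780)
a(P, V) = 391/8 - P/8 (a(P, V) = -(P - 391)/8 = -(-391 + P)/8 = 391/8 - P/8)
p/a(-1986, J(9)) + d/3668249 = 402657/(391/8 - ⅛*(-1986)) - 1476780/3668249 = 402657/(391/8 + 993/4) - 1476780*1/3668249 = 402657/(2377/8) - 1476780/3668249 = 402657*(8/2377) - 1476780/3668249 = 3221256/2377 - 1476780/3668249 = 11812858794684/8719427873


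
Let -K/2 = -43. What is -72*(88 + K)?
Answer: -12528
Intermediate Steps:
K = 86 (K = -2*(-43) = 86)
-72*(88 + K) = -72*(88 + 86) = -72*174 = -12528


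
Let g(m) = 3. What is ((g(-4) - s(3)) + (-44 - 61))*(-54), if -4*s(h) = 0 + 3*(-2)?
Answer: 5589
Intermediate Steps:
s(h) = 3/2 (s(h) = -(0 + 3*(-2))/4 = -(0 - 6)/4 = -¼*(-6) = 3/2)
((g(-4) - s(3)) + (-44 - 61))*(-54) = ((3 - 1*3/2) + (-44 - 61))*(-54) = ((3 - 3/2) - 105)*(-54) = (3/2 - 105)*(-54) = -207/2*(-54) = 5589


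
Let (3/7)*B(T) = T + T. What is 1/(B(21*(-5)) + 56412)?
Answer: 1/55922 ≈ 1.7882e-5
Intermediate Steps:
B(T) = 14*T/3 (B(T) = 7*(T + T)/3 = 7*(2*T)/3 = 14*T/3)
1/(B(21*(-5)) + 56412) = 1/(14*(21*(-5))/3 + 56412) = 1/((14/3)*(-105) + 56412) = 1/(-490 + 56412) = 1/55922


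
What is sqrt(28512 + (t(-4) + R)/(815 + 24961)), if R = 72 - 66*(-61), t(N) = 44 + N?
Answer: 5*sqrt(5262094862)/2148 ≈ 168.86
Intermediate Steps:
R = 4098 (R = 72 + 4026 = 4098)
sqrt(28512 + (t(-4) + R)/(815 + 24961)) = sqrt(28512 + ((44 - 4) + 4098)/(815 + 24961)) = sqrt(28512 + (40 + 4098)/25776) = sqrt(28512 + 4138*(1/25776)) = sqrt(28512 + 2069/12888) = sqrt(367464725/12888) = 5*sqrt(5262094862)/2148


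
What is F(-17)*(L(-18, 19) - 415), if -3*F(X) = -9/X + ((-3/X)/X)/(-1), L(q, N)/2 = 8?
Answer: 20748/289 ≈ 71.792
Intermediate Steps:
L(q, N) = 16 (L(q, N) = 2*8 = 16)
F(X) = -1/X**2 + 3/X (F(X) = -(-9/X + ((-3/X)/X)/(-1))/3 = -(-9/X - 3/X**2*(-1))/3 = -(-9/X + 3/X**2)/3 = -1/X**2 + 3/X)
F(-17)*(L(-18, 19) - 415) = ((-1 + 3*(-17))/(-17)**2)*(16 - 415) = ((-1 - 51)/289)*(-399) = ((1/289)*(-52))*(-399) = -52/289*(-399) = 20748/289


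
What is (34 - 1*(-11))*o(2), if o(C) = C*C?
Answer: 180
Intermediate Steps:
o(C) = C**2
(34 - 1*(-11))*o(2) = (34 - 1*(-11))*2**2 = (34 + 11)*4 = 45*4 = 180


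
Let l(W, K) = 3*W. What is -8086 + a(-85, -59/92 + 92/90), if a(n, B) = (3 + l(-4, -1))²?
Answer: -8005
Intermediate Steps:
a(n, B) = 81 (a(n, B) = (3 + 3*(-4))² = (3 - 12)² = (-9)² = 81)
-8086 + a(-85, -59/92 + 92/90) = -8086 + 81 = -8005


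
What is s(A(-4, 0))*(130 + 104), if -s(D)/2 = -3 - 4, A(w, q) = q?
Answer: 3276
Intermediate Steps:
s(D) = 14 (s(D) = -2*(-3 - 4) = -2*(-7) = 14)
s(A(-4, 0))*(130 + 104) = 14*(130 + 104) = 14*234 = 3276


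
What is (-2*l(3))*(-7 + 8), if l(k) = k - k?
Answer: 0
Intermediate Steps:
l(k) = 0
(-2*l(3))*(-7 + 8) = (-2*0)*(-7 + 8) = 0*1 = 0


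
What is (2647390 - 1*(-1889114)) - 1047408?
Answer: 3489096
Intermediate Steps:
(2647390 - 1*(-1889114)) - 1047408 = (2647390 + 1889114) - 1047408 = 4536504 - 1047408 = 3489096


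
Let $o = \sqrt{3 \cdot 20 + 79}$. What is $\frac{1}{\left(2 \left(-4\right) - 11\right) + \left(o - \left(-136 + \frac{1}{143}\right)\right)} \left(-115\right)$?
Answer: $- \frac{275124850}{277050489} + \frac{2351635 \sqrt{139}}{277050489} \approx -0.89298$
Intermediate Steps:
$o = \sqrt{139}$ ($o = \sqrt{60 + 79} = \sqrt{139} \approx 11.79$)
$\frac{1}{\left(2 \left(-4\right) - 11\right) + \left(o - \left(-136 + \frac{1}{143}\right)\right)} \left(-115\right) = \frac{1}{\left(2 \left(-4\right) - 11\right) + \left(\sqrt{139} - \left(-136 + \frac{1}{143}\right)\right)} \left(-115\right) = \frac{1}{\left(-8 - 11\right) + \left(\sqrt{139} - \left(-136 + \frac{1}{143}\right)\right)} \left(-115\right) = \frac{1}{-19 + \left(\sqrt{139} - - \frac{19447}{143}\right)} \left(-115\right) = \frac{1}{-19 + \left(\sqrt{139} + \frac{19447}{143}\right)} \left(-115\right) = \frac{1}{-19 + \left(\frac{19447}{143} + \sqrt{139}\right)} \left(-115\right) = \frac{1}{\frac{16730}{143} + \sqrt{139}} \left(-115\right) = - \frac{115}{\frac{16730}{143} + \sqrt{139}}$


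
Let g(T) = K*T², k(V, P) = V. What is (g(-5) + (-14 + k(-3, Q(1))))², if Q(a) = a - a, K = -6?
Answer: 27889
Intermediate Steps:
Q(a) = 0
g(T) = -6*T²
(g(-5) + (-14 + k(-3, Q(1))))² = (-6*(-5)² + (-14 - 3))² = (-6*25 - 17)² = (-150 - 17)² = (-167)² = 27889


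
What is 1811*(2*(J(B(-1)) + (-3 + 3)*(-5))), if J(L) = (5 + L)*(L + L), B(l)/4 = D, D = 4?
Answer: 2433984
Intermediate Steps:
B(l) = 16 (B(l) = 4*4 = 16)
J(L) = 2*L*(5 + L) (J(L) = (5 + L)*(2*L) = 2*L*(5 + L))
1811*(2*(J(B(-1)) + (-3 + 3)*(-5))) = 1811*(2*(2*16*(5 + 16) + (-3 + 3)*(-5))) = 1811*(2*(2*16*21 + 0*(-5))) = 1811*(2*(672 + 0)) = 1811*(2*672) = 1811*1344 = 2433984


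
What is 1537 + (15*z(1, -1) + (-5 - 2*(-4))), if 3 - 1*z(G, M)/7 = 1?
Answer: 1750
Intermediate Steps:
z(G, M) = 14 (z(G, M) = 21 - 7*1 = 21 - 7 = 14)
1537 + (15*z(1, -1) + (-5 - 2*(-4))) = 1537 + (15*14 + (-5 - 2*(-4))) = 1537 + (210 + (-5 + 8)) = 1537 + (210 + 3) = 1537 + 213 = 1750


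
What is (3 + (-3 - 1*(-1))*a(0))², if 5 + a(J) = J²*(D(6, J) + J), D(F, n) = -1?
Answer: 169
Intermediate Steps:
a(J) = -5 + J²*(-1 + J)
(3 + (-3 - 1*(-1))*a(0))² = (3 + (-3 - 1*(-1))*(-5 + 0³ - 1*0²))² = (3 + (-3 + 1)*(-5 + 0 - 1*0))² = (3 - 2*(-5 + 0 + 0))² = (3 - 2*(-5))² = (3 + 10)² = 13² = 169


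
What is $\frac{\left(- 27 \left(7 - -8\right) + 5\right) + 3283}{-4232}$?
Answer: $- \frac{2883}{4232} \approx -0.68124$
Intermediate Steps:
$\frac{\left(- 27 \left(7 - -8\right) + 5\right) + 3283}{-4232} = \left(\left(- 27 \left(7 + 8\right) + 5\right) + 3283\right) \left(- \frac{1}{4232}\right) = \left(\left(\left(-27\right) 15 + 5\right) + 3283\right) \left(- \frac{1}{4232}\right) = \left(\left(-405 + 5\right) + 3283\right) \left(- \frac{1}{4232}\right) = \left(-400 + 3283\right) \left(- \frac{1}{4232}\right) = 2883 \left(- \frac{1}{4232}\right) = - \frac{2883}{4232}$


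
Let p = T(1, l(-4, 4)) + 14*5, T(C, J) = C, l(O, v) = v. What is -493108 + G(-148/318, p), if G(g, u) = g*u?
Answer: -78409426/159 ≈ -4.9314e+5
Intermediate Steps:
p = 71 (p = 1 + 14*5 = 1 + 70 = 71)
-493108 + G(-148/318, p) = -493108 - 148/318*71 = -493108 - 148*1/318*71 = -493108 - 74/159*71 = -493108 - 5254/159 = -78409426/159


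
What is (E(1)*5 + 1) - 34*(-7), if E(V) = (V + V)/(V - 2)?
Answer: 229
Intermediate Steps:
E(V) = 2*V/(-2 + V) (E(V) = (2*V)/(-2 + V) = 2*V/(-2 + V))
(E(1)*5 + 1) - 34*(-7) = ((2*1/(-2 + 1))*5 + 1) - 34*(-7) = ((2*1/(-1))*5 + 1) + 238 = ((2*1*(-1))*5 + 1) + 238 = (-2*5 + 1) + 238 = (-10 + 1) + 238 = -9 + 238 = 229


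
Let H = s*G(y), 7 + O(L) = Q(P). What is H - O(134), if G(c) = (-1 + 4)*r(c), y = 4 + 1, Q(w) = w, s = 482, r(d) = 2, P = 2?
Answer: 2897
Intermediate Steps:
y = 5
O(L) = -5 (O(L) = -7 + 2 = -5)
G(c) = 6 (G(c) = (-1 + 4)*2 = 3*2 = 6)
H = 2892 (H = 482*6 = 2892)
H - O(134) = 2892 - 1*(-5) = 2892 + 5 = 2897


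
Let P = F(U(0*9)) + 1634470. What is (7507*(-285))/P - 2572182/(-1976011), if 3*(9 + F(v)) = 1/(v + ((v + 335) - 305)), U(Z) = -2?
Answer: -1835687690172/251917609351549 ≈ -0.0072869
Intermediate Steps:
F(v) = -9 + 1/(3*(30 + 2*v)) (F(v) = -9 + 1/(3*(v + ((v + 335) - 305))) = -9 + 1/(3*(v + ((335 + v) - 305))) = -9 + 1/(3*(v + (30 + v))) = -9 + 1/(3*(30 + 2*v)))
P = 127487959/78 (P = (-809 - 54*(-2))/(6*(15 - 2)) + 1634470 = (1/6)*(-809 + 108)/13 + 1634470 = (1/6)*(1/13)*(-701) + 1634470 = -701/78 + 1634470 = 127487959/78 ≈ 1.6345e+6)
(7507*(-285))/P - 2572182/(-1976011) = (7507*(-285))/(127487959/78) - 2572182/(-1976011) = -2139495*78/127487959 - 2572182*(-1/1976011) = -166880610/127487959 + 2572182/1976011 = -1835687690172/251917609351549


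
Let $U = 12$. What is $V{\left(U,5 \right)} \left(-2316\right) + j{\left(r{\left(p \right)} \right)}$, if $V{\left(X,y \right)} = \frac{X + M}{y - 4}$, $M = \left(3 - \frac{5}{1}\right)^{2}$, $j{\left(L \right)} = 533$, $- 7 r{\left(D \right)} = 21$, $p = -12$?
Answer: $-36523$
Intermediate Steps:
$r{\left(D \right)} = -3$ ($r{\left(D \right)} = \left(- \frac{1}{7}\right) 21 = -3$)
$M = 4$ ($M = \left(3 - 5\right)^{2} = \left(-2\right)^{2} = 4$)
$V{\left(X,y \right)} = \frac{4 + X}{-4 + y}$ ($V{\left(X,y \right)} = \frac{X + 4}{y - 4} = \frac{4 + X}{-4 + y}$)
$V{\left(U,5 \right)} \left(-2316\right) + j{\left(r{\left(p \right)} \right)} = \frac{4 + 12}{-4 + 5} \left(-2316\right) + 533 = 1^{-1} \cdot 16 \left(-2316\right) + 533 = 1 \cdot 16 \left(-2316\right) + 533 = 16 \left(-2316\right) + 533 = -37056 + 533 = -36523$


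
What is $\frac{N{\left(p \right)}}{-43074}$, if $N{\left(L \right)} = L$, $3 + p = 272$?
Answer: $- \frac{269}{43074} \approx -0.0062451$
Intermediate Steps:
$p = 269$ ($p = -3 + 272 = 269$)
$\frac{N{\left(p \right)}}{-43074} = \frac{269}{-43074} = 269 \left(- \frac{1}{43074}\right) = - \frac{269}{43074}$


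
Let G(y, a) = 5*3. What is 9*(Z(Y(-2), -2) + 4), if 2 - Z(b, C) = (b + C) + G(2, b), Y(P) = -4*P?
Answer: -135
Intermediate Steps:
G(y, a) = 15
Z(b, C) = -13 - C - b (Z(b, C) = 2 - ((b + C) + 15) = 2 - ((C + b) + 15) = 2 - (15 + C + b) = 2 + (-15 - C - b) = -13 - C - b)
9*(Z(Y(-2), -2) + 4) = 9*((-13 - 1*(-2) - (-4)*(-2)) + 4) = 9*((-13 + 2 - 1*8) + 4) = 9*((-13 + 2 - 8) + 4) = 9*(-19 + 4) = 9*(-15) = -135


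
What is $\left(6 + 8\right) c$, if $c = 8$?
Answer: $112$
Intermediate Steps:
$\left(6 + 8\right) c = \left(6 + 8\right) 8 = 14 \cdot 8 = 112$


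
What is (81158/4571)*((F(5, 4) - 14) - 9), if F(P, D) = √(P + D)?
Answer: -231880/653 ≈ -355.10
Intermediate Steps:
F(P, D) = √(D + P)
(81158/4571)*((F(5, 4) - 14) - 9) = (81158/4571)*((√(4 + 5) - 14) - 9) = (81158*(1/4571))*((√9 - 14) - 9) = 11594*((3 - 14) - 9)/653 = 11594*(-11 - 9)/653 = (11594/653)*(-20) = -231880/653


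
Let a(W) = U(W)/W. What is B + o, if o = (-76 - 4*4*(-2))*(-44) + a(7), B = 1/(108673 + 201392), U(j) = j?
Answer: 600595906/310065 ≈ 1937.0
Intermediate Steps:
a(W) = 1 (a(W) = W/W = 1)
B = 1/310065 ≈ 3.2251e-6
o = 1937 (o = (-76 - 4*4*(-2))*(-44) + 1 = (-76 - 16*(-2))*(-44) + 1 = (-76 - 1*(-32))*(-44) + 1 = (-76 + 32)*(-44) + 1 = -44*(-44) + 1 = 1936 + 1 = 1937)
B + o = 1/310065 + 1937 = 600595906/310065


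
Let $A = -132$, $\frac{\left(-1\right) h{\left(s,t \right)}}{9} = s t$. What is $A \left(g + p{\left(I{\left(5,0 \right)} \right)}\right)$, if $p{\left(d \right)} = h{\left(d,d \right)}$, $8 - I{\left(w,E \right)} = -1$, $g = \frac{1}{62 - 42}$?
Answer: $\frac{481107}{5} \approx 96221.0$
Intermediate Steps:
$h{\left(s,t \right)} = - 9 s t$
$g = \frac{1}{20} \approx 0.05$
$I{\left(w,E \right)} = 9$ ($I{\left(w,E \right)} = 8 - -1 = 8 + 1 = 9$)
$p{\left(d \right)} = - 9 d^{2}$ ($p{\left(d \right)} = - 9 d d = - 9 d^{2}$)
$A \left(g + p{\left(I{\left(5,0 \right)} \right)}\right) = - 132 \left(\frac{1}{20} - 9 \cdot 9^{2}\right) = - 132 \left(\frac{1}{20} - 729\right) = \left(-132\right) \left(- \frac{14579}{20}\right) = \frac{481107}{5}$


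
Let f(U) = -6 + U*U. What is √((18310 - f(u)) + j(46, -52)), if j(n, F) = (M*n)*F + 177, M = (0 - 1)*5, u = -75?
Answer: 2*√6207 ≈ 157.57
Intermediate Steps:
f(U) = -6 + U²
M = -5 (M = -1*5 = -5)
j(n, F) = 177 - 5*F*n (j(n, F) = (-5*n)*F + 177 = -5*F*n + 177 = 177 - 5*F*n)
√((18310 - f(u)) + j(46, -52)) = √((18310 - (-6 + (-75)²)) + (177 - 5*(-52)*46)) = √((18310 - (-6 + 5625)) + (177 + 11960)) = √((18310 - 1*5619) + 12137) = √((18310 - 5619) + 12137) = √(12691 + 12137) = √24828 = 2*√6207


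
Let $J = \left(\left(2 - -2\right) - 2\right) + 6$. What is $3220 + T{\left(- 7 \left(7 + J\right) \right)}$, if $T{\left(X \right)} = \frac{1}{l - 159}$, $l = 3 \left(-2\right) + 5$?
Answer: $\frac{515199}{160} \approx 3220.0$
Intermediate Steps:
$l = -1$ ($l = -6 + 5 = -1$)
$J = 8$ ($J = \left(\left(2 + 2\right) - 2\right) + 6 = \left(4 - 2\right) + 6 = 2 + 6 = 8$)
$T{\left(X \right)} = - \frac{1}{160}$ ($T{\left(X \right)} = \frac{1}{-1 - 159} = \frac{1}{-160} = - \frac{1}{160}$)
$3220 + T{\left(- 7 \left(7 + J\right) \right)} = 3220 - \frac{1}{160} = \frac{515199}{160}$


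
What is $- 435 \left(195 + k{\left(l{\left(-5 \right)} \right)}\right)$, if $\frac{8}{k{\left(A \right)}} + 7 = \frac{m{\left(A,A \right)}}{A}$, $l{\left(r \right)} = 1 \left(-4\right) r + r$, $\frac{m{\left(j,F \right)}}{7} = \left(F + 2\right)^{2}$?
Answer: $- \frac{81373275}{959} \approx -84852.0$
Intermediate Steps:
$m{\left(j,F \right)} = 7 \left(2 + F\right)^{2}$ ($m{\left(j,F \right)} = 7 \left(F + 2\right)^{2} = 7 \left(2 + F\right)^{2}$)
$l{\left(r \right)} = - 3 r$ ($l{\left(r \right)} = - 4 r + r = - 3 r$)
$k{\left(A \right)} = \frac{8}{-7 + \frac{7 \left(2 + A\right)^{2}}{A}}$
$- 435 \left(195 + k{\left(l{\left(-5 \right)} \right)}\right) = - 435 \left(195 + \frac{8 \left(\left(-3\right) \left(-5\right)\right)}{7 \left(4 + \left(\left(-3\right) \left(-5\right)\right)^{2} + 3 \left(\left(-3\right) \left(-5\right)\right)\right)}\right) = - 435 \left(195 + \frac{8}{7} \cdot 15 \frac{1}{4 + 15^{2} + 3 \cdot 15}\right) = - 435 \left(195 + \frac{8}{7} \cdot 15 \frac{1}{4 + 225 + 45}\right) = - 435 \left(195 + \frac{8}{7} \cdot 15 \cdot \frac{1}{274}\right) = - 435 \left(195 + \frac{60}{959}\right) = \left(-435\right) \frac{187065}{959} = - \frac{81373275}{959}$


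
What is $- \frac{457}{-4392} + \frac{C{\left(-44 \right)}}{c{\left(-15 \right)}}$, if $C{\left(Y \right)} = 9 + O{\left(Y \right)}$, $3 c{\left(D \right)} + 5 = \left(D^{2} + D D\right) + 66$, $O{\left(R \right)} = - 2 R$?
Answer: $\frac{1511599}{2244312} \approx 0.67352$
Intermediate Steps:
$c{\left(D \right)} = \frac{61}{3} + \frac{2 D^{2}}{3}$ ($c{\left(D \right)} = - \frac{5}{3} + \frac{\left(D^{2} + D D\right) + 66}{3} = - \frac{5}{3} + \frac{\left(D^{2} + D^{2}\right) + 66}{3} = - \frac{5}{3} + \frac{2 D^{2} + 66}{3} = - \frac{5}{3} + \frac{66 + 2 D^{2}}{3} = - \frac{5}{3} + \left(22 + \frac{2 D^{2}}{3}\right) = \frac{61}{3} + \frac{2 D^{2}}{3}$)
$C{\left(Y \right)} = 9 - 2 Y$
$- \frac{457}{-4392} + \frac{C{\left(-44 \right)}}{c{\left(-15 \right)}} = - \frac{457}{-4392} + \frac{9 - -88}{\frac{61}{3} + \frac{2 \left(-15\right)^{2}}{3}} = \left(-457\right) \left(- \frac{1}{4392}\right) + \frac{9 + 88}{\frac{61}{3} + \frac{2}{3} \cdot 225} = \frac{457}{4392} + \frac{97}{\frac{61}{3} + 150} = \frac{457}{4392} + \frac{97}{\frac{511}{3}} = \frac{457}{4392} + 97 \cdot \frac{3}{511} = \frac{457}{4392} + \frac{291}{511} = \frac{1511599}{2244312}$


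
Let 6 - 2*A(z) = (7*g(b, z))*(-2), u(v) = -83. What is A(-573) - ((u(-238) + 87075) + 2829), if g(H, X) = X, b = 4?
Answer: -93829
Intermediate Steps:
A(z) = 3 + 7*z (A(z) = 3 - 7*z*(-2)/2 = 3 - (-7)*z = 3 + 7*z)
A(-573) - ((u(-238) + 87075) + 2829) = (3 + 7*(-573)) - ((-83 + 87075) + 2829) = (3 - 4011) - (86992 + 2829) = -4008 - 1*89821 = -4008 - 89821 = -93829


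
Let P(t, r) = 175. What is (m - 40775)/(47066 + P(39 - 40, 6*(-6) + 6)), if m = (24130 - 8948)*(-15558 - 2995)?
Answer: -281712421/47241 ≈ -5963.3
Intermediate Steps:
m = -281671646 (m = 15182*(-18553) = -281671646)
(m - 40775)/(47066 + P(39 - 40, 6*(-6) + 6)) = (-281671646 - 40775)/(47066 + 175) = -281712421/47241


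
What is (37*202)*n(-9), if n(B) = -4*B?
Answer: 269064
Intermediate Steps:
(37*202)*n(-9) = (37*202)*(-4*(-9)) = 7474*36 = 269064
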